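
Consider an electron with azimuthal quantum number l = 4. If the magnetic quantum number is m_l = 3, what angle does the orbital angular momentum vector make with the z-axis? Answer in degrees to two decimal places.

|L|² = l(l+1)ℏ² = 20ℏ², so |L| = 2√5 ℏ.
L_z = m_l ℏ = 3ℏ.
cos θ = L_z/|L| = 3/√20, so θ ≈ 47.87°.

θ ≈ 47.87°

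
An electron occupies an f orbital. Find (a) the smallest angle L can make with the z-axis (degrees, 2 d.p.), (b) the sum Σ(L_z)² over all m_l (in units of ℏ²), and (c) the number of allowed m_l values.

θ_min ≈ 30.00°; Σ(L_z)² = 28 ℏ²; 7 values

An f state has l = 3.
cos θ_min = 3/√12, so θ_min ≈ 30.00°.
Σ m_l² = 28, so Σ(L_z)² = 28 ℏ².
There are 2l+1 = 7 values of m_l.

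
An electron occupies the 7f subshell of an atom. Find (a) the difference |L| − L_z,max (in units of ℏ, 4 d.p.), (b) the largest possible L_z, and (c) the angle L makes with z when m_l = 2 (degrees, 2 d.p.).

|L|−L_z,max ≈ 0.4641ℏ; L_z,max = 3ℏ; θ(m_l=2) ≈ 54.74°

The 7f subshell has l = 3.
|L| − L_z,max = (2√3 − 3)ℏ ≈ 0.4641ℏ.
L_z,max = lℏ = 3ℏ.
For m_l = 2: cos θ = 2/√12, θ ≈ 54.74°.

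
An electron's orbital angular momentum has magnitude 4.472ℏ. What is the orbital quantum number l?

|L| = ℏ√(l(l+1)), so l(l+1) = 20.
The positive root is l = 4.

l = 4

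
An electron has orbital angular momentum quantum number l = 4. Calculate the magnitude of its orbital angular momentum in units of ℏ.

|L| = 2√5 ℏ ≈ 4.472ℏ

|L| = ℏ√(l(l+1)) = ℏ√(4·5) = 2√5 ℏ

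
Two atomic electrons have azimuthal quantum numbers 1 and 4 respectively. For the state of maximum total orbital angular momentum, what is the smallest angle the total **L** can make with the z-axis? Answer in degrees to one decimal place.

θ_min ≈ 24.1°

The total orbital quantum number L ranges from |l₁ − l₂| to l₁ + l₂ in integer steps.
Allowed values: L = 3, 4, 5.
The maximum is L = 5, with |L_tot| = ℏ√(5·6) = √30 ℏ.
The minimum angle with z is arccos(5/√30) ≈ 24.1°.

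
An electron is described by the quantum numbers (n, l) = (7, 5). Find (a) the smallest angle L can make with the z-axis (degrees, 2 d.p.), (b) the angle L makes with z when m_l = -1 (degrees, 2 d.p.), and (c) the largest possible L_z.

θ_min ≈ 24.09°; θ(m_l=-1) ≈ 100.52°; L_z,max = 5ℏ

cos θ_min = 5/√30, so θ_min ≈ 24.09°.
For m_l = -1: cos θ = -1/√30, θ ≈ 100.52°.
L_z,max = lℏ = 5ℏ.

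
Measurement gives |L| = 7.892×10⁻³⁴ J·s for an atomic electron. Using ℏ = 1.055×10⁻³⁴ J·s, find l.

|L|/ℏ = (7.892×10⁻³⁴)/(1.055×10⁻³⁴) ≈ 7.481.
Set l(l+1) = 55.96; the integer solution is l = 7.

l = 7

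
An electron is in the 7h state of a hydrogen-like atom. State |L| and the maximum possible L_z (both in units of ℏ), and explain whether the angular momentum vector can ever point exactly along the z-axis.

7h means n = 7, l = 5.
|L| = √30 ℏ ≈ 5.4772ℏ, while L_z,max = lℏ = 5ℏ.
Since |L| > L_z,max, the vector can never point exactly along z; the closest it comes is θ_min = arccos(5/√30) ≈ 24.1°.

No: L_z,max = 5ℏ < |L| = √30 ℏ ≈ 5.477ℏ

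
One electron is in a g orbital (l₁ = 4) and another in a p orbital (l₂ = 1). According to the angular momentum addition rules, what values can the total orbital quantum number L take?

L runs from |4 − 1| = 3 to 4 + 1 = 5.
L ∈ {3, 4, 5}.

L = 3, 4, 5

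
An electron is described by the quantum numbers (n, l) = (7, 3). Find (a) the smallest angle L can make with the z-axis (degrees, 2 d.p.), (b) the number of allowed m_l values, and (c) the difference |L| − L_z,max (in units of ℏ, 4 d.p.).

θ_min ≈ 30.00°; 7 values; |L|−L_z,max ≈ 0.4641ℏ

cos θ_min = 3/√12, so θ_min ≈ 30.00°.
There are 2l+1 = 7 values of m_l.
|L| − L_z,max = (2√3 − 3)ℏ ≈ 0.4641ℏ.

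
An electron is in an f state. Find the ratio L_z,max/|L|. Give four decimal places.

L_z,max/|L| = 0.8660

For an f orbital, l = 3.
|L| = 2√3 ℏ ≈ 3.4641ℏ, while L_z,max = lℏ = 3ℏ.
L_z,max/|L| = 3/√12 = 0.8660.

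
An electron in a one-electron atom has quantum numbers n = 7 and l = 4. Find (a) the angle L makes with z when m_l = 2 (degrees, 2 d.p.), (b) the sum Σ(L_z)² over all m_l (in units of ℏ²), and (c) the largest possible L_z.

θ(m_l=2) ≈ 63.43°; Σ(L_z)² = 60 ℏ²; L_z,max = 4ℏ

For m_l = 2: cos θ = 2/√20, θ ≈ 63.43°.
Σ m_l² = 60, so Σ(L_z)² = 60 ℏ².
L_z,max = lℏ = 4ℏ.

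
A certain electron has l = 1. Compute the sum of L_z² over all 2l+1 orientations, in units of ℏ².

Σ(L_z)² = 2 ℏ²

m_l runs from −1 to 1, i.e. {-1, 0, 1}.
Σ m_l² = l(l+1)(2l+1)/3 = 1·2·3/3 = 2.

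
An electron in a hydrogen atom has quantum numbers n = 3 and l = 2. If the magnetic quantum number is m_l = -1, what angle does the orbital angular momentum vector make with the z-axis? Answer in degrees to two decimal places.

θ ≈ 114.09°

|L| = ℏ√(l(l+1)) = √6 ℏ.
L_z = m_l ℏ = −1ℏ.
cos θ = L_z/|L| = -1/√6, so θ ≈ 114.09°.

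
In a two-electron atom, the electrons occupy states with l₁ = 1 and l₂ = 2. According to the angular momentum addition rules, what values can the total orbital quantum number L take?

L runs from |1 − 2| = 1 to 1 + 2 = 3.
Allowed values: L = 1, 2, 3.

L = 1, 2, 3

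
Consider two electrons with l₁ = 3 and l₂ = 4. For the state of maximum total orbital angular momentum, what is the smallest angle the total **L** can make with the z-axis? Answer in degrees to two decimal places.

θ_min ≈ 20.70°

Angular momentum addition gives L = |l₁ − l₂|, …, l₁ + l₂.
Allowed values: L = 1, 2, 3, 4, 5, 6, 7.
The maximum is L = 7, with |L_tot| = ℏ√(7·8) = 2√14 ℏ.
The minimum angle with z is arccos(7/√56) ≈ 20.70°.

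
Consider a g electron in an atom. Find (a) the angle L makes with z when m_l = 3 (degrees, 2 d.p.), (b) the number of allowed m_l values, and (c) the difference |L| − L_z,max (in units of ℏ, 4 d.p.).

θ(m_l=3) ≈ 47.87°; 9 values; |L|−L_z,max ≈ 0.4721ℏ

The letter g corresponds to l = 4.
For m_l = 3: cos θ = 3/√20, θ ≈ 47.87°.
There are 2l+1 = 9 values of m_l.
|L| − L_z,max = (2√5 − 4)ℏ ≈ 0.4721ℏ.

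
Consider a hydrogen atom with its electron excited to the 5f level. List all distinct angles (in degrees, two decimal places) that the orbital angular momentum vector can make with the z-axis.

θ ∈ {30.00°, 54.74°, 73.22°, 90.00°, 106.78°, 125.26°, 150.00°}

The 5f level has l = 3.
|L| = √(l(l+1)) ℏ = 2√3 ℏ.
cos θ = m_l/√12 for each m_l ∈ {-3, -2, -1, 0, 1, 2, 3}.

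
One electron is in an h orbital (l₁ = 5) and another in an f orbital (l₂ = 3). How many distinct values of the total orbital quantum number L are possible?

The total orbital quantum number L ranges from |l₁ − l₂| to l₁ + l₂ in integer steps.
So L can be 2, 3, 4, 5, 6, 7, 8.
That is 7 values.

7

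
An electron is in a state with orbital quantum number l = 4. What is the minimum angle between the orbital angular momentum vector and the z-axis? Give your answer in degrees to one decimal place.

θ_min ≈ 26.6°

|L| = √(l(l+1)) ℏ = 2√5 ℏ.
The smallest angle corresponds to the largest L_z, i.e. m_l = l = 4, giving L_z = 4ℏ.
cos θ_min = 4/√20, so θ_min ≈ 26.6°.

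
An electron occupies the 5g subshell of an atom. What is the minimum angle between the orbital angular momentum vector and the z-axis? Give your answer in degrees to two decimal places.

For 5g, l = 4.
|L|² = l(l+1)ℏ² = 20ℏ², so |L| = 2√5 ℏ.
The smallest angle corresponds to the largest L_z, i.e. m_l = l = 4, giving L_z = 4ℏ.
cos θ_min = 4/√20, so θ_min ≈ 26.57°.

θ_min ≈ 26.57°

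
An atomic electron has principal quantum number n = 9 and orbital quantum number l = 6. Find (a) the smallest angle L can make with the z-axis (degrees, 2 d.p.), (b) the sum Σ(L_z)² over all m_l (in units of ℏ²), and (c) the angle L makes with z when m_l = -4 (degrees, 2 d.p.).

θ_min ≈ 22.21°; Σ(L_z)² = 182 ℏ²; θ(m_l=-4) ≈ 128.11°

cos θ_min = 6/√42, so θ_min ≈ 22.21°.
Σ m_l² = 182, so Σ(L_z)² = 182 ℏ².
For m_l = -4: cos θ = -4/√42, θ ≈ 128.11°.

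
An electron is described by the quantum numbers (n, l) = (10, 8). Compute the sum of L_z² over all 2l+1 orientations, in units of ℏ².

Σ(L_z)² = 408 ℏ²

m_l ∈ {-8, -7, -6, -5, -4, -3, -2, -1, 0, 1, 2, 3, 4, 5, 6, 7, 8}.
Σ m_l² = l(l+1)(2l+1)/3 = 8·9·17/3 = 408.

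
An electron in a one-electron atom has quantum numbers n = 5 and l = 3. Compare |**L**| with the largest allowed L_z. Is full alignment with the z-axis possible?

|L| = 2√3 ℏ ≈ 3.4641ℏ, while L_z,max = lℏ = 3ℏ.
Since |L| > L_z,max, the vector can never point exactly along z; the closest it comes is θ_min = arccos(3/√12) ≈ 30.0°.

No: L_z,max = 3ℏ < |L| = 2√3 ℏ ≈ 3.464ℏ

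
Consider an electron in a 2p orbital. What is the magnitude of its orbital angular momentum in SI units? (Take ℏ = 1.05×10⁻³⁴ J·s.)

2p means n = 2, l = 1.
|L| = ℏ√(l(l+1)) = ℏ√(1·2) = √2 ℏ
Numerically, |L| = 1.414 × (1.05×10⁻³⁴ J·s) = 1.48×10⁻³⁴ J·s.

|L| = 1.48×10⁻³⁴ J·s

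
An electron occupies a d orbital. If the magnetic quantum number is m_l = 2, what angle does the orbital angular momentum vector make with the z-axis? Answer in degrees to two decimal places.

θ ≈ 35.26°

A d state has l = 2.
|L| = √(l(l+1)) ℏ = √6 ℏ.
L_z = m_l ℏ = 2ℏ.
cos θ = L_z/|L| = 2/√6, so θ ≈ 35.26°.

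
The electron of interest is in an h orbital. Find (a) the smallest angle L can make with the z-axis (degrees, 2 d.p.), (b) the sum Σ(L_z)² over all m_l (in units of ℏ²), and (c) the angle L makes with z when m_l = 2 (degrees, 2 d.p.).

An h state has l = 5.
cos θ_min = 5/√30, so θ_min ≈ 24.09°.
Σ m_l² = 110, so Σ(L_z)² = 110 ℏ².
For m_l = 2: cos θ = 2/√30, θ ≈ 68.58°.

θ_min ≈ 24.09°; Σ(L_z)² = 110 ℏ²; θ(m_l=2) ≈ 68.58°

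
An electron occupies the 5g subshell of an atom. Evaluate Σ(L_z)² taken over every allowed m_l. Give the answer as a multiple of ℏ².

For 5g, l = 4.
The allowed m_l values are -4, -3, -2, -1, 0, 1, 2, 3, 4.
Σ m_l² = l(l+1)(2l+1)/3 = 4·5·9/3 = 60.

Σ(L_z)² = 60 ℏ²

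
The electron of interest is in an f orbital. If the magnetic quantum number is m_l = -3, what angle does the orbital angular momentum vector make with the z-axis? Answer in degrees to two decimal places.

θ ≈ 150.00°

An f state has l = 3.
|L|² = l(l+1)ℏ² = 12ℏ², so |L| = 2√3 ℏ.
L_z = m_l ℏ = −3ℏ.
cos θ = L_z/|L| = -3/√12, so θ ≈ 150.00°.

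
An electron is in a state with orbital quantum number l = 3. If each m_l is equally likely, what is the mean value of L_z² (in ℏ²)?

m_l runs from −3 to 3, i.e. {-3, -2, -1, 0, 1, 2, 3}.
⟨L_z²⟩ = ℏ²·l(l+1)/3 = 4ℏ².

⟨L_z²⟩ = 4 ℏ²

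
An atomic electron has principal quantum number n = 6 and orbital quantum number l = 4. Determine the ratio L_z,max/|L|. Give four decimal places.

L_z,max/|L| = 0.8944

|L| = 2√5 ℏ ≈ 4.4721ℏ, while L_z,max = lℏ = 4ℏ.
L_z,max/|L| = 4/√20 = 0.8944.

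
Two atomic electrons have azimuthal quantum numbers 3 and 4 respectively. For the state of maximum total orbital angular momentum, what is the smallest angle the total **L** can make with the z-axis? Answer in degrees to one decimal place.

θ_min ≈ 20.7°

L runs from |3 − 4| = 1 to 3 + 4 = 7.
Allowed values: L = 1, 2, 3, 4, 5, 6, 7.
The maximum is L = 7, with |L_tot| = ℏ√(7·8) = 2√14 ℏ.
The minimum angle with z is arccos(7/√56) ≈ 20.7°.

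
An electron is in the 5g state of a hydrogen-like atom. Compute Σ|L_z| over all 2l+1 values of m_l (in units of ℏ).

The 5g subshell has l = 4.
m_l ∈ {-4, -3, -2, -1, 0, 1, 2, 3, 4}.
Σ|m_l| = 2(1+2+…+4) = 20.

Σ|L_z| = 20 ℏ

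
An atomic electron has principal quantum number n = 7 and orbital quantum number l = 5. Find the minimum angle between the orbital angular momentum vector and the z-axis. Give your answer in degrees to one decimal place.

θ_min ≈ 24.1°

|L|² = l(l+1)ℏ² = 30ℏ², so |L| = √30 ℏ.
The smallest angle corresponds to the largest L_z, i.e. m_l = l = 5, giving L_z = 5ℏ.
cos θ_min = 5/√30, so θ_min ≈ 24.1°.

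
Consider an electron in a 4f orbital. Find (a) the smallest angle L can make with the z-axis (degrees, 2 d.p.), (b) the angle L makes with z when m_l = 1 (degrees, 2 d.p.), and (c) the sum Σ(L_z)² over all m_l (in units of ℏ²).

For 4f, l = 3.
cos θ_min = 3/√12, so θ_min ≈ 30.00°.
For m_l = 1: cos θ = 1/√12, θ ≈ 73.22°.
Σ m_l² = 28, so Σ(L_z)² = 28 ℏ².

θ_min ≈ 30.00°; θ(m_l=1) ≈ 73.22°; Σ(L_z)² = 28 ℏ²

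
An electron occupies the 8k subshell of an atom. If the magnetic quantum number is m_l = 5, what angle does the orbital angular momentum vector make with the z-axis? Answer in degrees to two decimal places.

8k means n = 8, l = 7.
|L| = ℏ√(l(l+1)) = 2√14 ℏ.
L_z = m_l ℏ = 5ℏ.
cos θ = L_z/|L| = 5/√56, so θ ≈ 48.08°.

θ ≈ 48.08°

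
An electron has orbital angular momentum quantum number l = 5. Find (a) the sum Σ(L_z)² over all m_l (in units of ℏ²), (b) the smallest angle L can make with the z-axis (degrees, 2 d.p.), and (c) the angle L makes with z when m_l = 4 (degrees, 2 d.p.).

Σ m_l² = 110, so Σ(L_z)² = 110 ℏ².
cos θ_min = 5/√30, so θ_min ≈ 24.09°.
For m_l = 4: cos θ = 4/√30, θ ≈ 43.09°.

Σ(L_z)² = 110 ℏ²; θ_min ≈ 24.09°; θ(m_l=4) ≈ 43.09°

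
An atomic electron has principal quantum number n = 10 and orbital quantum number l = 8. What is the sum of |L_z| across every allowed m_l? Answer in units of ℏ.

Σ|L_z| = 72 ℏ

m_l runs from −8 to 8, i.e. {-8, -7, -6, -5, -4, -3, -2, -1, 0, 1, 2, 3, 4, 5, 6, 7, 8}.
Σ|m_l| = 2(1+2+…+8) = 72.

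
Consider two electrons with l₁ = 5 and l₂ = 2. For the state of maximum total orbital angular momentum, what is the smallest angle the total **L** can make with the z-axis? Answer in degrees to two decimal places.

The total orbital quantum number L ranges from |l₁ − l₂| to l₁ + l₂ in integer steps.
So L can be 3, 4, 5, 6, 7.
The maximum is L = 7, with |L_tot| = ℏ√(7·8) = 2√14 ℏ.
The minimum angle with z is arccos(7/√56) ≈ 20.70°.

θ_min ≈ 20.70°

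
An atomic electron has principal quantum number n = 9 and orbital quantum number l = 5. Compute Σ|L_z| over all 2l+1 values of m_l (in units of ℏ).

Σ|L_z| = 30 ℏ

The allowed m_l values are -5, -4, -3, -2, -1, 0, 1, 2, 3, 4, 5.
Σ|m_l| = 2·5(5+1)/2 = 30.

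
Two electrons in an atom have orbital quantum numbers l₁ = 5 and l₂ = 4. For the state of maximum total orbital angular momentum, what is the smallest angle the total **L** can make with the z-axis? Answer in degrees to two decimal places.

θ_min ≈ 18.43°

Angular momentum addition gives L = |l₁ − l₂|, …, l₁ + l₂.
Allowed values: L = 1, 2, 3, 4, 5, 6, 7, 8, 9.
The maximum is L = 9, with |L_tot| = ℏ√(9·10) = 3√10 ℏ.
The minimum angle with z is arccos(9/√90) ≈ 18.43°.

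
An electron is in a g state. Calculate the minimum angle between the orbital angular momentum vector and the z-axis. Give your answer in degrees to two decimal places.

θ_min ≈ 26.57°

For a g orbital, l = 4.
|L| = ℏ√(l(l+1)) = 2√5 ℏ.
The smallest angle corresponds to the largest L_z, i.e. m_l = l = 4, giving L_z = 4ℏ.
cos θ_min = 4/√20, so θ_min ≈ 26.57°.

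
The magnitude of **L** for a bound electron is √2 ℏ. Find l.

|L| = ℏ√(l(l+1)), so l(l+1) = 2.
Solving: l = 1.

l = 1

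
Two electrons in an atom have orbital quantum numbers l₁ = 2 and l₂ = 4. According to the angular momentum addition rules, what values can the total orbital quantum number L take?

The total orbital quantum number L ranges from |l₁ − l₂| to l₁ + l₂ in integer steps.
Allowed values: L = 2, 3, 4, 5, 6.

L = 2, 3, 4, 5, 6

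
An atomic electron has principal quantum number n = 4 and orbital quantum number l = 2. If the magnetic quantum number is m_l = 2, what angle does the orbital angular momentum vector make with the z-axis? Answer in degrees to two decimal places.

|L| = ℏ√(l(l+1)) = √6 ℏ.
L_z = m_l ℏ = 2ℏ.
cos θ = L_z/|L| = 2/√6, so θ ≈ 35.26°.

θ ≈ 35.26°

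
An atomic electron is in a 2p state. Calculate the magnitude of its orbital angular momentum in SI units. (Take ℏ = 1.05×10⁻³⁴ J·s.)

|L| = 1.48×10⁻³⁴ J·s

2p means n = 2, l = 1.
|L| = ℏ√(l(l+1)) = ℏ√(1·2) = √2 ℏ
Numerically, |L| = 1.414 × (1.05×10⁻³⁴ J·s) = 1.48×10⁻³⁴ J·s.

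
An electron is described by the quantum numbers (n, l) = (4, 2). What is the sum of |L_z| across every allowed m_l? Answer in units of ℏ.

Σ|L_z| = 6 ℏ

The allowed m_l values are -2, -1, 0, 1, 2.
Σ|m_l| = 2(1+2+…+2) = 6.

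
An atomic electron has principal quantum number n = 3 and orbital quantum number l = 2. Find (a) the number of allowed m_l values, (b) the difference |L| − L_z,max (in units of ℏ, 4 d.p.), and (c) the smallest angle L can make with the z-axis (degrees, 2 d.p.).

5 values; |L|−L_z,max ≈ 0.4495ℏ; θ_min ≈ 35.26°

There are 2l+1 = 5 values of m_l.
|L| − L_z,max = (√6 − 2)ℏ ≈ 0.4495ℏ.
cos θ_min = 2/√6, so θ_min ≈ 35.26°.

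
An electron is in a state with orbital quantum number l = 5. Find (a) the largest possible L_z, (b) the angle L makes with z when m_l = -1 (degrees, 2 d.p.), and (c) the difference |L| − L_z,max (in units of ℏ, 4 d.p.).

L_z,max = 5ℏ; θ(m_l=-1) ≈ 100.52°; |L|−L_z,max ≈ 0.4772ℏ

L_z,max = lℏ = 5ℏ.
For m_l = -1: cos θ = -1/√30, θ ≈ 100.52°.
|L| − L_z,max = (√30 − 5)ℏ ≈ 0.4772ℏ.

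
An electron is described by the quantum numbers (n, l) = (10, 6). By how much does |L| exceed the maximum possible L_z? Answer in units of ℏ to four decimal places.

|L| = √42 ℏ ≈ 6.4807ℏ, while L_z,max = lℏ = 6ℏ.
The difference is (√42 − 6)ℏ ≈ 0.4807ℏ.

|L| − L_z,max ≈ 0.4807ℏ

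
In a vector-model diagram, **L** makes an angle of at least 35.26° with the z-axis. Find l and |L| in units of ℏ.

At minimum angle, m_l = l, so cos θ = l/√(l(l+1)); cos²θ = l/(l+1) = 0.6667.
Solving: l = 2.
Then |L| = ℏ√(2·3) = √6 ℏ.

l = 2, |L| = √6 ℏ ≈ 2.449ℏ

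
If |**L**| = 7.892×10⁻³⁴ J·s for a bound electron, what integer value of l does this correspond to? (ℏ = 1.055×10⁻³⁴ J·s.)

|L|/ℏ = (7.892×10⁻³⁴)/(1.055×10⁻³⁴) ≈ 7.481.
Set l(l+1) = 55.96; the integer solution is l = 7.

l = 7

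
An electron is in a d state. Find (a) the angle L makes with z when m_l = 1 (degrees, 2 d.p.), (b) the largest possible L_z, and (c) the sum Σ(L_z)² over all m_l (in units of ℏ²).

For a d orbital, l = 2.
For m_l = 1: cos θ = 1/√6, θ ≈ 65.91°.
L_z,max = lℏ = 2ℏ.
Σ m_l² = 10, so Σ(L_z)² = 10 ℏ².

θ(m_l=1) ≈ 65.91°; L_z,max = 2ℏ; Σ(L_z)² = 10 ℏ²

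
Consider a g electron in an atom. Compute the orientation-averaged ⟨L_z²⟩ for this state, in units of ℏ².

⟨L_z²⟩ = 6.667 ℏ²

For a g orbital, l = 4.
m_l ∈ {-4, -3, -2, -1, 0, 1, 2, 3, 4}.
Average of L_z² over 9 states: 60/9 ℏ² = 6.667 ℏ².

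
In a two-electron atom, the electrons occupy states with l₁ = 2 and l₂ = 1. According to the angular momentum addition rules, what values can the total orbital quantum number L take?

Angular momentum addition gives L = |l₁ − l₂|, …, l₁ + l₂.
L ∈ {1, 2, 3}.

L = 1, 2, 3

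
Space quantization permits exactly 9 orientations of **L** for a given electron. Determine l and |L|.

9 = 2l + 1, so l = (9−1)/2 = 4.
|L| = ℏ√(l(l+1)) = ℏ√(4·5) = 2√5 ℏ.

l = 4, |L| = 2√5 ℏ ≈ 4.472ℏ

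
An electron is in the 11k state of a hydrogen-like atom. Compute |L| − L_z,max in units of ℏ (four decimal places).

|L| − L_z,max ≈ 0.4833ℏ

For 11k, l = 7.
|L| = 2√14 ℏ ≈ 7.4833ℏ, while L_z,max = lℏ = 7ℏ.
The difference is (2√14 − 7)ℏ ≈ 0.4833ℏ.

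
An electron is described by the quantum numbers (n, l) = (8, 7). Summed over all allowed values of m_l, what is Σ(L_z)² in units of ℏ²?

Σ(L_z)² = 280 ℏ²

The allowed m_l values are -7, -6, -5, -4, -3, -2, -1, 0, 1, 2, 3, 4, 5, 6, 7.
Σ m_l² = l(l+1)(2l+1)/3 = 7·8·15/3 = 280.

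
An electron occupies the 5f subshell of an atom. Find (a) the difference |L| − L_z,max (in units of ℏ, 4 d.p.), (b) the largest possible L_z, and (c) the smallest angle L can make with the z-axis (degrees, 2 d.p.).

For 5f, l = 3.
|L| − L_z,max = (2√3 − 3)ℏ ≈ 0.4641ℏ.
L_z,max = lℏ = 3ℏ.
cos θ_min = 3/√12, so θ_min ≈ 30.00°.

|L|−L_z,max ≈ 0.4641ℏ; L_z,max = 3ℏ; θ_min ≈ 30.00°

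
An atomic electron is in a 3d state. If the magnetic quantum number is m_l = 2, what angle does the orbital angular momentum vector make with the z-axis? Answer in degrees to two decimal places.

For 3d, l = 2.
|L| = ℏ√(l(l+1)) = √6 ℏ.
L_z = m_l ℏ = 2ℏ.
cos θ = L_z/|L| = 2/√6, so θ ≈ 35.26°.

θ ≈ 35.26°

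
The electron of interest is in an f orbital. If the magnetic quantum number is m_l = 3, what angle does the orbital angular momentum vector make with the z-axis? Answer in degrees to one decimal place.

θ ≈ 30.0°

An f state has l = 3.
|L| = ℏ√(l(l+1)) = 2√3 ℏ.
L_z = m_l ℏ = 3ℏ.
cos θ = L_z/|L| = 3/√12, so θ ≈ 30.0°.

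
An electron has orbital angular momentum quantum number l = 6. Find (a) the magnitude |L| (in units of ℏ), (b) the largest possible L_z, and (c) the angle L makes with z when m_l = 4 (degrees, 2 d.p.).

|L| = √42 ℏ ≈ 6.481ℏ; L_z,max = 6ℏ; θ(m_l=4) ≈ 51.89°

|L| = ℏ√(6·7) = √42 ℏ ≈ 6.481ℏ.
L_z,max = lℏ = 6ℏ.
For m_l = 4: cos θ = 4/√42, θ ≈ 51.89°.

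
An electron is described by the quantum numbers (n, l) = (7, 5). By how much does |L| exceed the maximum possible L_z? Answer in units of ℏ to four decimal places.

|L| − L_z,max ≈ 0.4772ℏ

|L| = √30 ℏ ≈ 5.4772ℏ, while L_z,max = lℏ = 5ℏ.
The difference is (√30 − 5)ℏ ≈ 0.4772ℏ.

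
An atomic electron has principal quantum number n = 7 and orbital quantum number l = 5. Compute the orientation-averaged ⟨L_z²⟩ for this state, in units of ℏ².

⟨L_z²⟩ = 10 ℏ²

m_l runs from −5 to 5, i.e. {-5, -4, -3, -2, -1, 0, 1, 2, 3, 4, 5}.
⟨L_z²⟩ = ℏ²·(Σ m_l²)/(2l+1) = ℏ²·110/11 = 10ℏ².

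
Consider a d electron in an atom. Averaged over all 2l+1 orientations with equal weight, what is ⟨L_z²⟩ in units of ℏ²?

For a d orbital, l = 2.
The allowed m_l values are -2, -1, 0, 1, 2.
⟨L_z²⟩ = ℏ²·(Σ m_l²)/(2l+1) = ℏ²·10/5 = 2ℏ².

⟨L_z²⟩ = 2 ℏ²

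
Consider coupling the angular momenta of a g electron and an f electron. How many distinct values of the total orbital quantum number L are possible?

7

L runs from |4 − 3| = 1 to 4 + 3 = 7.
So L can be 1, 2, 3, 4, 5, 6, 7.
That is 7 values.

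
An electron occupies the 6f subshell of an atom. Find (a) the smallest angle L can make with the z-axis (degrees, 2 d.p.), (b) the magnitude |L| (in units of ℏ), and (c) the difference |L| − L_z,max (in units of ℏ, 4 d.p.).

For 6f, l = 3.
cos θ_min = 3/√12, so θ_min ≈ 30.00°.
|L| = ℏ√(3·4) = 2√3 ℏ ≈ 3.464ℏ.
|L| − L_z,max = (2√3 − 3)ℏ ≈ 0.4641ℏ.

θ_min ≈ 30.00°; |L| = 2√3 ℏ ≈ 3.464ℏ; |L|−L_z,max ≈ 0.4641ℏ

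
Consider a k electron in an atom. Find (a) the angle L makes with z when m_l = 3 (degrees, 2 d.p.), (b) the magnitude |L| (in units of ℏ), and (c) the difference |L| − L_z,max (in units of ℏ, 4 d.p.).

θ(m_l=3) ≈ 66.37°; |L| = 2√14 ℏ ≈ 7.483ℏ; |L|−L_z,max ≈ 0.4833ℏ

The letter k corresponds to l = 7.
For m_l = 3: cos θ = 3/√56, θ ≈ 66.37°.
|L| = ℏ√(7·8) = 2√14 ℏ ≈ 7.483ℏ.
|L| − L_z,max = (2√14 − 7)ℏ ≈ 0.4833ℏ.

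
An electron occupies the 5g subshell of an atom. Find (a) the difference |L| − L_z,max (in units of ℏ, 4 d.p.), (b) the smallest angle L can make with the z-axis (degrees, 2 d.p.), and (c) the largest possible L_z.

|L|−L_z,max ≈ 0.4721ℏ; θ_min ≈ 26.57°; L_z,max = 4ℏ

The 5g subshell has l = 4.
|L| − L_z,max = (2√5 − 4)ℏ ≈ 0.4721ℏ.
cos θ_min = 4/√20, so θ_min ≈ 26.57°.
L_z,max = lℏ = 4ℏ.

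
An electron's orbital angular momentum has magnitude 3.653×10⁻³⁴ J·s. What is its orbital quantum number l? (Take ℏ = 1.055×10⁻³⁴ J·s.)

Dividing by ℏ: |L|/ℏ ≈ 3.463.
l(l+1) ≈ 3.463² ≈ 11.99, so l = 3.

l = 3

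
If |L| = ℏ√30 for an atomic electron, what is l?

|L| = ℏ√(l(l+1)), so l(l+1) = 30.
Solving: l = 5.

l = 5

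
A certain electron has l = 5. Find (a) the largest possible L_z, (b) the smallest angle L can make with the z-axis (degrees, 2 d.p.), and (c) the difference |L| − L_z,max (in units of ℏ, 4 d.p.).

L_z,max = lℏ = 5ℏ.
cos θ_min = 5/√30, so θ_min ≈ 24.09°.
|L| − L_z,max = (√30 − 5)ℏ ≈ 0.4772ℏ.

L_z,max = 5ℏ; θ_min ≈ 24.09°; |L|−L_z,max ≈ 0.4772ℏ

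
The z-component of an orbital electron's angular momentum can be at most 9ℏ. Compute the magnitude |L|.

|L| = 3√10 ℏ ≈ 9.487ℏ

Since max m_l = l, l = 9.
|L| = √(l(l+1)) ℏ = 3√10 ℏ.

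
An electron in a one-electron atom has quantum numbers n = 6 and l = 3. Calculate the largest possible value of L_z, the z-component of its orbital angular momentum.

L_z,max = 3ℏ

L_z = m_l ℏ with m_l ∈ {−3, …, 3}; the maximum is m_l = 3.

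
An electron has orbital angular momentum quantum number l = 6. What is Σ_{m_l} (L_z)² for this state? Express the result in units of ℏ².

m_l ∈ {-6, -5, -4, -3, -2, -1, 0, 1, 2, 3, 4, 5, 6}.
Σ m_l² = l(l+1)(2l+1)/3 = 6·7·13/3 = 182.

Σ(L_z)² = 182 ℏ²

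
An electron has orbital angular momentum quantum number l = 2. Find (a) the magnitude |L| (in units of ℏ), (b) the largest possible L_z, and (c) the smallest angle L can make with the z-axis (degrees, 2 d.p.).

|L| = √6 ℏ ≈ 2.449ℏ; L_z,max = 2ℏ; θ_min ≈ 35.26°

|L| = ℏ√(2·3) = √6 ℏ ≈ 2.449ℏ.
L_z,max = lℏ = 2ℏ.
cos θ_min = 2/√6, so θ_min ≈ 35.26°.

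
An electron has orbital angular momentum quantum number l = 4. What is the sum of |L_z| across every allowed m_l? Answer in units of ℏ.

m_l ∈ {-4, -3, -2, -1, 0, 1, 2, 3, 4}.
Σ|m_l| = 2·4(4+1)/2 = 20.

Σ|L_z| = 20 ℏ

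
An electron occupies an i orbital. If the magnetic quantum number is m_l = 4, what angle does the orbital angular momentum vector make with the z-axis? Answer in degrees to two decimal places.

θ ≈ 51.89°

An i state has l = 6.
|L| = √(l(l+1)) ℏ = √42 ℏ.
L_z = m_l ℏ = 4ℏ.
cos θ = L_z/|L| = 4/√42, so θ ≈ 51.89°.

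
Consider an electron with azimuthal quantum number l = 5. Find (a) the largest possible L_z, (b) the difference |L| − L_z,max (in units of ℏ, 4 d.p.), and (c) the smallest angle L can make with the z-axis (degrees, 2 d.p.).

L_z,max = 5ℏ; |L|−L_z,max ≈ 0.4772ℏ; θ_min ≈ 24.09°

L_z,max = lℏ = 5ℏ.
|L| − L_z,max = (√30 − 5)ℏ ≈ 0.4772ℏ.
cos θ_min = 5/√30, so θ_min ≈ 24.09°.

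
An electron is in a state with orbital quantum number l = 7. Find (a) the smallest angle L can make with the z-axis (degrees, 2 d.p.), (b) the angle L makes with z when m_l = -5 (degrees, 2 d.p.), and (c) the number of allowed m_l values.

θ_min ≈ 20.70°; θ(m_l=-5) ≈ 131.92°; 15 values

cos θ_min = 7/√56, so θ_min ≈ 20.70°.
For m_l = -5: cos θ = -5/√56, θ ≈ 131.92°.
There are 2l+1 = 15 values of m_l.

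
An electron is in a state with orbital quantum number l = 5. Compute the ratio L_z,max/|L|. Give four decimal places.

L_z,max/|L| = 0.9129

|L| = √30 ℏ ≈ 5.4772ℏ, while L_z,max = lℏ = 5ℏ.
L_z,max/|L| = 5/√30 = 0.9129.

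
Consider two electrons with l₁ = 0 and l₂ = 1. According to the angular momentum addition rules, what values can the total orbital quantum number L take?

L = 1

L runs from |0 − 1| = 1 to 0 + 1 = 1.
L ∈ {1}.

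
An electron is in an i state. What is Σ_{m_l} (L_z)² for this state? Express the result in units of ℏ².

For an i orbital, l = 6.
m_l runs from −6 to 6, i.e. {-6, -5, -4, -3, -2, -1, 0, 1, 2, 3, 4, 5, 6}.
Σ m_l² = l(l+1)(2l+1)/3 = 6·7·13/3 = 182.

Σ(L_z)² = 182 ℏ²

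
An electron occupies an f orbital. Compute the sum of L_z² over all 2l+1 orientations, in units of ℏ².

Σ(L_z)² = 28 ℏ²

The letter f corresponds to l = 3.
m_l runs from −3 to 3, i.e. {-3, -2, -1, 0, 1, 2, 3}.
Σ m_l² = l(l+1)(2l+1)/3 = 3·4·7/3 = 28.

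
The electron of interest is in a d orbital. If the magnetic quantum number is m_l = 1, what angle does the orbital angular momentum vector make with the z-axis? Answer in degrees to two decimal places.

For a d orbital, l = 2.
|L|² = l(l+1)ℏ² = 6ℏ², so |L| = √6 ℏ.
L_z = m_l ℏ = 1ℏ.
cos θ = L_z/|L| = 1/√6, so θ ≈ 65.91°.

θ ≈ 65.91°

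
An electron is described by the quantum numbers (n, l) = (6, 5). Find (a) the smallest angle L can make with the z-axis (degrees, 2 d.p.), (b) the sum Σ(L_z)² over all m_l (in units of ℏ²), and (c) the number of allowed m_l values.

θ_min ≈ 24.09°; Σ(L_z)² = 110 ℏ²; 11 values

cos θ_min = 5/√30, so θ_min ≈ 24.09°.
Σ m_l² = 110, so Σ(L_z)² = 110 ℏ².
There are 2l+1 = 11 values of m_l.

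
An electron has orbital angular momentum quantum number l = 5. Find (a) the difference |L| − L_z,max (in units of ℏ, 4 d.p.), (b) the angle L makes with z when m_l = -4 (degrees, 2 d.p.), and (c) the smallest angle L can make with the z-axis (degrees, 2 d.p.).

|L| − L_z,max = (√30 − 5)ℏ ≈ 0.4772ℏ.
For m_l = -4: cos θ = -4/√30, θ ≈ 136.91°.
cos θ_min = 5/√30, so θ_min ≈ 24.09°.

|L|−L_z,max ≈ 0.4772ℏ; θ(m_l=-4) ≈ 136.91°; θ_min ≈ 24.09°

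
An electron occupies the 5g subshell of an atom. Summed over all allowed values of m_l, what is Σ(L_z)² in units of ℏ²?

Σ(L_z)² = 60 ℏ²

The 5g subshell has l = 4.
The allowed m_l values are -4, -3, -2, -1, 0, 1, 2, 3, 4.
Summing m² from −4 to 4: Σ m_l² = 60.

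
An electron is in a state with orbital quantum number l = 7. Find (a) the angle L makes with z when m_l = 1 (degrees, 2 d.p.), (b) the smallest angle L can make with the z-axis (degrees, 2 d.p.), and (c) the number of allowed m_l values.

For m_l = 1: cos θ = 1/√56, θ ≈ 82.32°.
cos θ_min = 7/√56, so θ_min ≈ 20.70°.
There are 2l+1 = 15 values of m_l.

θ(m_l=1) ≈ 82.32°; θ_min ≈ 20.70°; 15 values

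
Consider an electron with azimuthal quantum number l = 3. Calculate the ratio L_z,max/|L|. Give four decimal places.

L_z,max/|L| = 0.8660

|L| = 2√3 ℏ ≈ 3.4641ℏ, while L_z,max = lℏ = 3ℏ.
L_z,max/|L| = 3/√12 = 0.8660.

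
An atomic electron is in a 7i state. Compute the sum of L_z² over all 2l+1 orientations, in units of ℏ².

Σ(L_z)² = 182 ℏ²

For 7i, l = 6.
m_l ∈ {-6, -5, -4, -3, -2, -1, 0, 1, 2, 3, 4, 5, 6}.
Σ m_l² = 2·(1 + 4 + 9 + 16 + 25 + 36) = 182.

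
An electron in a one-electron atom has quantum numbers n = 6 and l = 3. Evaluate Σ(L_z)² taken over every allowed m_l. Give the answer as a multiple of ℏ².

Σ(L_z)² = 28 ℏ²

m_l ∈ {-3, -2, -1, 0, 1, 2, 3}.
Summing m² from −3 to 3: Σ m_l² = 28.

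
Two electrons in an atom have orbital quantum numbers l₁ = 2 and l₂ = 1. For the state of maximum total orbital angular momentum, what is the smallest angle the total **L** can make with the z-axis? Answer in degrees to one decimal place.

The total orbital quantum number L ranges from |l₁ − l₂| to l₁ + l₂ in integer steps.
So L can be 1, 2, 3.
The maximum is L = 3, with |L_tot| = ℏ√(3·4) = 2√3 ℏ.
The minimum angle with z is arccos(3/√12) ≈ 30.0°.

θ_min ≈ 30.0°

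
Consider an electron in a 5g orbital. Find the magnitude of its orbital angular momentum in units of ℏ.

|L| = 2√5 ℏ ≈ 4.472ℏ

5g means n = 5, l = 4.
|L| = ℏ√(l(l+1)) = ℏ√(4·5) = 2√5 ℏ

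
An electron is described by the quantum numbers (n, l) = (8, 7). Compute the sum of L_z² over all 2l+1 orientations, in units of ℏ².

The allowed m_l values are -7, -6, -5, -4, -3, -2, -1, 0, 1, 2, 3, 4, 5, 6, 7.
Σ m_l² = 2·(1 + 4 + 9 + 16 + 25 + 36 + 49) = 280.

Σ(L_z)² = 280 ℏ²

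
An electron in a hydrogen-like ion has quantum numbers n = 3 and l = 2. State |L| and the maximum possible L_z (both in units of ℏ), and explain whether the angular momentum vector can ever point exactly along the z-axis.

|L| = √6 ℏ ≈ 2.4495ℏ, while L_z,max = lℏ = 2ℏ.
Since |L| > L_z,max, the vector can never point exactly along z; the closest it comes is θ_min = arccos(2/√6) ≈ 35.3°.

No: L_z,max = 2ℏ < |L| = √6 ℏ ≈ 2.449ℏ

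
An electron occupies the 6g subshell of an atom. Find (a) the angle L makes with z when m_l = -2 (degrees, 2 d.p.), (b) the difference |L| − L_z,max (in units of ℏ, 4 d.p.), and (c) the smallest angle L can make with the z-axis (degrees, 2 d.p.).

6g means n = 6, l = 4.
For m_l = -2: cos θ = -2/√20, θ ≈ 116.57°.
|L| − L_z,max = (2√5 − 4)ℏ ≈ 0.4721ℏ.
cos θ_min = 4/√20, so θ_min ≈ 26.57°.

θ(m_l=-2) ≈ 116.57°; |L|−L_z,max ≈ 0.4721ℏ; θ_min ≈ 26.57°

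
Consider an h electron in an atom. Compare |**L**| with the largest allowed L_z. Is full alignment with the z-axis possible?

For an h orbital, l = 5.
|L| = √30 ℏ ≈ 5.4772ℏ, while L_z,max = lℏ = 5ℏ.
Since |L| > L_z,max, the vector can never point exactly along z; the closest it comes is θ_min = arccos(5/√30) ≈ 24.1°.

No: L_z,max = 5ℏ < |L| = √30 ℏ ≈ 5.477ℏ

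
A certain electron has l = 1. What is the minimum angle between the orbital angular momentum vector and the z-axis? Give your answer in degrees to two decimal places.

θ_min ≈ 45.00°

|L|² = l(l+1)ℏ² = 2ℏ², so |L| = √2 ℏ.
The smallest angle corresponds to the largest L_z, i.e. m_l = l = 1, giving L_z = 1ℏ.
cos θ_min = 1/√2, so θ_min ≈ 45.00°.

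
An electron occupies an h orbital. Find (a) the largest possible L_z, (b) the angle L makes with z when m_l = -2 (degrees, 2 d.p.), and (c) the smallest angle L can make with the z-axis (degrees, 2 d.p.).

The letter h corresponds to l = 5.
L_z,max = lℏ = 5ℏ.
For m_l = -2: cos θ = -2/√30, θ ≈ 111.42°.
cos θ_min = 5/√30, so θ_min ≈ 24.09°.

L_z,max = 5ℏ; θ(m_l=-2) ≈ 111.42°; θ_min ≈ 24.09°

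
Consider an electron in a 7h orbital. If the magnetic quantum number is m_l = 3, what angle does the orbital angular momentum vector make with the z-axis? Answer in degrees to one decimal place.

For 7h, l = 5.
|L|² = l(l+1)ℏ² = 30ℏ², so |L| = √30 ℏ.
L_z = m_l ℏ = 3ℏ.
cos θ = L_z/|L| = 3/√30, so θ ≈ 56.8°.

θ ≈ 56.8°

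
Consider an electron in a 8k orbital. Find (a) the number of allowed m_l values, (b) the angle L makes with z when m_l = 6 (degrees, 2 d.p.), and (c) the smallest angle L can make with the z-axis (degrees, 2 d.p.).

15 values; θ(m_l=6) ≈ 36.70°; θ_min ≈ 20.70°

For 8k, l = 7.
There are 2l+1 = 15 values of m_l.
For m_l = 6: cos θ = 6/√56, θ ≈ 36.70°.
cos θ_min = 7/√56, so θ_min ≈ 20.70°.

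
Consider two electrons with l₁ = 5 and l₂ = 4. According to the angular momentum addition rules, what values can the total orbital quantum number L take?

L = 1, 2, 3, 4, 5, 6, 7, 8, 9

Angular momentum addition gives L = |l₁ − l₂|, …, l₁ + l₂.
So L can be 1, 2, 3, 4, 5, 6, 7, 8, 9.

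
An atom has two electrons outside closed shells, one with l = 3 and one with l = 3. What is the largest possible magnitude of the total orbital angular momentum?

|L_tot|_max = √42 ℏ ≈ 6.481ℏ

By the triangle rule, |l₁ − l₂| ≤ L ≤ l₁ + l₂.
Allowed values: L = 0, 1, 2, 3, 4, 5, 6.
The largest magnitude corresponds to L = 6: |L_tot| = ℏ√(6·7) = √42 ℏ.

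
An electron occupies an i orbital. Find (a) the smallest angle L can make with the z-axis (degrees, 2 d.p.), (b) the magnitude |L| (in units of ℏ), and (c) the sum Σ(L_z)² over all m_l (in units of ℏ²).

θ_min ≈ 22.21°; |L| = √42 ℏ ≈ 6.481ℏ; Σ(L_z)² = 182 ℏ²

For an i orbital, l = 6.
cos θ_min = 6/√42, so θ_min ≈ 22.21°.
|L| = ℏ√(6·7) = √42 ℏ ≈ 6.481ℏ.
Σ m_l² = 182, so Σ(L_z)² = 182 ℏ².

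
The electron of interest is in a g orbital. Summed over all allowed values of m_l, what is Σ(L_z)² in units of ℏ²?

Σ(L_z)² = 60 ℏ²

A g state has l = 4.
m_l runs from −4 to 4, i.e. {-4, -3, -2, -1, 0, 1, 2, 3, 4}.
Summing m² from −4 to 4: Σ m_l² = 60.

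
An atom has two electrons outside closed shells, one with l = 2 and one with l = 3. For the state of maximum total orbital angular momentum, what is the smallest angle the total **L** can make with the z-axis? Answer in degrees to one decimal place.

θ_min ≈ 24.1°

By the triangle rule, |l₁ − l₂| ≤ L ≤ l₁ + l₂.
Allowed values: L = 1, 2, 3, 4, 5.
The maximum is L = 5, with |L_tot| = ℏ√(5·6) = √30 ℏ.
The minimum angle with z is arccos(5/√30) ≈ 24.1°.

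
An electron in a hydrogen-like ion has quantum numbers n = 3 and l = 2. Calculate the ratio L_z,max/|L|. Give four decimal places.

L_z,max/|L| = 0.8165

|L| = √6 ℏ ≈ 2.4495ℏ, while L_z,max = lℏ = 2ℏ.
L_z,max/|L| = 2/√6 = 0.8165.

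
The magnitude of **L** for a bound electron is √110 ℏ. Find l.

Since |L|² = l(l+1)ℏ², l(l+1) = 110.
Solving: l = 10.

l = 10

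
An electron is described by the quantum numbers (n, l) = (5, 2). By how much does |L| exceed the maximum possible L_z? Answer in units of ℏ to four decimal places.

|L| = √6 ℏ ≈ 2.4495ℏ, while L_z,max = lℏ = 2ℏ.
The difference is (√6 − 2)ℏ ≈ 0.4495ℏ.

|L| − L_z,max ≈ 0.4495ℏ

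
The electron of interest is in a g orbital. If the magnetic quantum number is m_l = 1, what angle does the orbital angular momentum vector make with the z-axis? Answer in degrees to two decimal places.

A g state has l = 4.
|L| = √(l(l+1)) ℏ = 2√5 ℏ.
L_z = m_l ℏ = 1ℏ.
cos θ = L_z/|L| = 1/√20, so θ ≈ 77.08°.

θ ≈ 77.08°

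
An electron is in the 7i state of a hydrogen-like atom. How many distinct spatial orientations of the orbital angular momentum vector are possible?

13

7i means n = 7, l = 6.
The number of m_l values is 2l + 1 = 2·6 + 1 = 13.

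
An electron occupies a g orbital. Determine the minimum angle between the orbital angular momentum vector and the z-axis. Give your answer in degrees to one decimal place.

For a g orbital, l = 4.
|L| = √(l(l+1)) ℏ = 2√5 ℏ.
The smallest angle corresponds to the largest L_z, i.e. m_l = l = 4, giving L_z = 4ℏ.
cos θ_min = 4/√20, so θ_min ≈ 26.6°.

θ_min ≈ 26.6°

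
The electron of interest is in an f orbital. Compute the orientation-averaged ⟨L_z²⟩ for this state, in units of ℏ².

⟨L_z²⟩ = 4 ℏ²

For an f orbital, l = 3.
The allowed m_l values are -3, -2, -1, 0, 1, 2, 3.
⟨L_z²⟩ = ℏ²·(Σ m_l²)/(2l+1) = ℏ²·28/7 = 4ℏ².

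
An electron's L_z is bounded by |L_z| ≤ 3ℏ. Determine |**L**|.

L_z,max = lℏ, so l = 3.
|L| = √(l(l+1)) ℏ = 2√3 ℏ.

|L| = 2√3 ℏ ≈ 3.464ℏ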